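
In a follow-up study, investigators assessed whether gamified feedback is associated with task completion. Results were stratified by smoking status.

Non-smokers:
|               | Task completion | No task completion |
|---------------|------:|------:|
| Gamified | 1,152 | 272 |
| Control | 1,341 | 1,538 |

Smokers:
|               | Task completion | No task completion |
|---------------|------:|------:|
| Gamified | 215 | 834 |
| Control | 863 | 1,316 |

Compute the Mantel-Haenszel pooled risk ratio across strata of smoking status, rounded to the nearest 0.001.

1.265

RR_MH = Σ(aᵢ·n₀ᵢ/nᵢ) / Σ(cᵢ·n₁ᵢ/nᵢ), with n₁ᵢ = aᵢ+bᵢ (exposed), n₀ᵢ = cᵢ+dᵢ (unexposed), nᵢ = n₁ᵢ+n₀ᵢ.
Stratum 1 (Non-smokers): n₁ = 1424, n₀ = 2879, n = 4303; a·n₀/n = 1152·2879/4303 = 770.7664; c·n₁/n = 1341·1424/4303 = 443.7797
Stratum 2 (Smokers): n₁ = 1049, n₀ = 2179, n = 3228; a·n₀/n = 215·2179/3228 = 145.1317; c·n₁/n = 863·1049/3228 = 280.4483
RR_MH = (770.7664 + 145.1317) / (443.7797 + 280.4483) = 915.8981 / 724.2280 = 1.26465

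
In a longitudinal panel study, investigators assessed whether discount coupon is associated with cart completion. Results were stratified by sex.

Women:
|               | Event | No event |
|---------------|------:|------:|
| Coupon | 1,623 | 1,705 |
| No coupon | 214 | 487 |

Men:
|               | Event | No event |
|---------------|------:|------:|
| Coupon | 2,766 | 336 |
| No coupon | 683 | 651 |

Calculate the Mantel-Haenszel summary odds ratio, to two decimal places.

OR_MH = Σ(aᵢdᵢ/nᵢ) / Σ(bᵢcᵢ/nᵢ), where nᵢ is the stratum total.
Stratum 1 (Women): n = 4029; a·d/n = 1623·487/4029 = 196.1780; b·c/n = 1705·214/4029 = 90.5609
Stratum 2 (Men): n = 4436; a·d/n = 2766·651/4436 = 405.9211; b·c/n = 336·683/4436 = 51.7331
OR_MH = (196.1780 + 405.9211) / (90.5609 + 51.7331) = 602.0991 / 142.2940 = 4.23137

4.23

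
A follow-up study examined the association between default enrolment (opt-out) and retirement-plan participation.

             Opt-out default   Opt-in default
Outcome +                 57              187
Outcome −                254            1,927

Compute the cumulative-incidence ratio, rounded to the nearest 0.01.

2.07

Reading the table with exposure as columns: a = 57 (Opt-out default, case), b = 254 (Opt-out default, non-case), c = 187 (Opt-in default, case), d = 1927.
Risk in exposed = 57/311 = 0.18328; risk in unexposed = 187/2114 = 0.08846.
RR = 0.18328 / 0.08846 = 2.07194
The risk among the exposed is 2.07 times that among the unexposed.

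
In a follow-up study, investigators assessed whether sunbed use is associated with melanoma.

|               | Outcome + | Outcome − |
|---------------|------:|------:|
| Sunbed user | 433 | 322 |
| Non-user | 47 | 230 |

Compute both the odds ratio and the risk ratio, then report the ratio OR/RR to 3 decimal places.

Cells: a = 433, b = 322, c = 47, d = 230.
OR = (433·230)/(322·47) = 99590/15134 = 6.58055
Risk in exposed = 433/755 = 0.57351; risk in unexposed = 47/277 = 0.16968; RR = 3.38005
OR/RR = 6.58055 / 3.38005 = 1.94688
The outcome is not rare, so the OR lies further from 1 than the RR.

1.947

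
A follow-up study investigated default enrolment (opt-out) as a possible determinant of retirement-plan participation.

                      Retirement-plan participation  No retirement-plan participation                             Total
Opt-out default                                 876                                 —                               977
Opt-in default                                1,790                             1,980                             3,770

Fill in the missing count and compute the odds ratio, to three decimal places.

The missing cell is in the exposed row: 977 − 876 = 101.
So a = 876, b = 101, c = 1790, d = 1980.
OR = (a·d)/(b·c) = (876 × 1980) / (101 × 1790) = 1734480 / 180790 = 9.59389

9.594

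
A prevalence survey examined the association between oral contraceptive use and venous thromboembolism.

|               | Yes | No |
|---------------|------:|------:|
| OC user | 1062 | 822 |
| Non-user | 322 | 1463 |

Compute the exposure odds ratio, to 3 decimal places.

Cells: a = 1062, b = 822, c = 322, d = 1463.
OR = (a·d)/(b·c) = (1062 × 1463) / (822 × 322) = 1553706 / 264684 = 5.87004
The odds of venous thromboembolism are about 5.87 times as high in the oc user group.

5.870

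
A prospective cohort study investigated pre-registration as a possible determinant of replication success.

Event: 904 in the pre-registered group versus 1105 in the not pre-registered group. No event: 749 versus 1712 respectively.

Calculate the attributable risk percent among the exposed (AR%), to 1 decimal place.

From the description: a = 904, b = 749, c = 1105, d = 1712.
Risk in exposed = 904/1653 = 0.54688; risk in unexposed = 1105/2817 = 0.39226.
RR = 0.54688/0.39226 = 1.39418
AR% = (RR − 1)/RR × 100 = (1.39418 − 1)/1.39418 × 100 = 28.2735%

28.3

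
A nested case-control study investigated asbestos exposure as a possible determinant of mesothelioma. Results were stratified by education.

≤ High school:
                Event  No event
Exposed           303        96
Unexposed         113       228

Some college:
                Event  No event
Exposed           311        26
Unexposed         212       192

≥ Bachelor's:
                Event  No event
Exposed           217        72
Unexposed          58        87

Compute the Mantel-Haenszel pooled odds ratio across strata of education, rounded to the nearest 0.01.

6.85

OR_MH = Σ(aᵢdᵢ/nᵢ) / Σ(bᵢcᵢ/nᵢ), where nᵢ is the stratum total.
Stratum 1 (≤ High school): n = 740; a·d/n = 303·228/740 = 93.3568; b·c/n = 96·113/740 = 14.6595
Stratum 2 (Some college): n = 741; a·d/n = 311·192/741 = 80.5830; b·c/n = 26·212/741 = 7.4386
Stratum 3 (≥ Bachelor's): n = 434; a·d/n = 217·87/434 = 43.5000; b·c/n = 72·58/434 = 9.6221
OR_MH = (93.3568 + 80.5830 + 43.5000) / (14.6595 + 7.4386 + 9.6221) = 217.4398 / 31.7202 = 6.85494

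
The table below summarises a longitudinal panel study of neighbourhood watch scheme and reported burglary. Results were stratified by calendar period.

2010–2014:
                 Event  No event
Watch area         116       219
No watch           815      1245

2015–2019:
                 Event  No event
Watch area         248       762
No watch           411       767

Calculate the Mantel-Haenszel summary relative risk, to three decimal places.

0.768

RR_MH = Σ(aᵢ·n₀ᵢ/nᵢ) / Σ(cᵢ·n₁ᵢ/nᵢ), with n₁ᵢ = aᵢ+bᵢ (exposed), n₀ᵢ = cᵢ+dᵢ (unexposed), nᵢ = n₁ᵢ+n₀ᵢ.
Stratum 1 (2010–2014): n₁ = 335, n₀ = 2060, n = 2395; a·n₀/n = 116·2060/2395 = 99.7745; c·n₁/n = 815·335/2395 = 113.9979
Stratum 2 (2015–2019): n₁ = 1010, n₀ = 1178, n = 2188; a·n₀/n = 248·1178/2188 = 133.5210; c·n₁/n = 411·1010/2188 = 189.7212
RR_MH = (99.7745 + 133.5210) / (113.9979 + 189.7212) = 233.2956 / 303.7191 = 0.76813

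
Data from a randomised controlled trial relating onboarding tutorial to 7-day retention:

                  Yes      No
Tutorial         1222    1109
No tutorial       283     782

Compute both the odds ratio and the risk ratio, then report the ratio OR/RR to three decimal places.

Cells: a = 1222, b = 1109, c = 283, d = 782.
OR = (1222·782)/(1109·283) = 955604/313847 = 3.04481
Risk in exposed = 1222/2331 = 0.52424; risk in unexposed = 283/1065 = 0.26573; RR = 1.97284
OR/RR = 3.04481 / 1.97284 = 1.54336
The outcome is not rare, so the OR lies further from 1 than the RR.

1.543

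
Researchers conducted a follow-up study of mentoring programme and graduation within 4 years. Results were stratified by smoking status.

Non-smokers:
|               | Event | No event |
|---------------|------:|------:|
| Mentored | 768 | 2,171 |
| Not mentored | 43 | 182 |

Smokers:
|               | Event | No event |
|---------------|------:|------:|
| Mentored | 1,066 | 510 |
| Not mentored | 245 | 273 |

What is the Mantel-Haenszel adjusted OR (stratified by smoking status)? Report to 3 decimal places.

2.054

OR_MH = Σ(aᵢdᵢ/nᵢ) / Σ(bᵢcᵢ/nᵢ), where nᵢ is the stratum total.
Stratum 1 (Non-smokers): n = 3164; a·d/n = 768·182/3164 = 44.1770; b·c/n = 2171·43/3164 = 29.5047
Stratum 2 (Smokers): n = 2094; a·d/n = 1066·273/2094 = 138.9771; b·c/n = 510·245/2094 = 59.6705
OR_MH = (44.1770 + 138.9771) / (29.5047 + 59.6705) = 183.1541 / 89.1752 = 2.05387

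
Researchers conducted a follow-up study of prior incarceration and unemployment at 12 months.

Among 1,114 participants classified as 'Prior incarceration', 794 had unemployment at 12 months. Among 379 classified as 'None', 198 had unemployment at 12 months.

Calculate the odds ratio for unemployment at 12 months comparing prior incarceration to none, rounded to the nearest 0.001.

From the description: a = 794, b = 320, c = 198, d = 181.
OR = (a·d)/(b·c) = (794 × 181) / (320 × 198) = 143714 / 63360 = 2.26821
The odds of unemployment at 12 months are about 2.27 times as high in the prior incarceration group.

2.268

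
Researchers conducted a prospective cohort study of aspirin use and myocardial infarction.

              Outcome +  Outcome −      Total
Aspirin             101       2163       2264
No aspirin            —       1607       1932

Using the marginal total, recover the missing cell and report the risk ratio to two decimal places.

The missing cell is in the unexposed row: 1932 − 1607 = 325.
So a = 101, b = 2163, c = 325, d = 1607.
RR = [a/(a+b)] / [c/(c+d)] = (101/2264) / (325/1932) = 0.04461/0.16822 = 0.26520

0.27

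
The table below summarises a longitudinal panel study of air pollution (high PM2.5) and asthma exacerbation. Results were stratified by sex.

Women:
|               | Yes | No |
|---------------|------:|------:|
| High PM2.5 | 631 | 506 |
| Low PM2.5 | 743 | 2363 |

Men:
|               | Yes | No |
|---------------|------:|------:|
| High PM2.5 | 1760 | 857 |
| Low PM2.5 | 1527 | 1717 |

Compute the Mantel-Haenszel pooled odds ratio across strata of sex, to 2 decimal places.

OR_MH = Σ(aᵢdᵢ/nᵢ) / Σ(bᵢcᵢ/nᵢ), where nᵢ is the stratum total.
Stratum 1 (Women): n = 4243; a·d/n = 631·2363/4243 = 351.4148; b·c/n = 506·743/4243 = 88.6066
Stratum 2 (Men): n = 5861; a·d/n = 1760·1717/5861 = 515.5980; b·c/n = 857·1527/5861 = 223.2791
OR_MH = (351.4148 + 515.5980) / (88.6066 + 223.2791) = 867.0128 / 311.8858 = 2.77990

2.78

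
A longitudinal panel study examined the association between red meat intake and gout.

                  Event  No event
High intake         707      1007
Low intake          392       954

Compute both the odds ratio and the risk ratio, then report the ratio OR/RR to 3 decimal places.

1.206

Cells: a = 707, b = 1007, c = 392, d = 954.
OR = (707·954)/(1007·392) = 674478/394744 = 1.70865
Risk in exposed = 707/1714 = 0.41249; risk in unexposed = 392/1346 = 0.29123; RR = 1.41634
OR/RR = 1.70865 / 1.41634 = 1.20638
The outcome is not rare, so the OR lies further from 1 than the RR.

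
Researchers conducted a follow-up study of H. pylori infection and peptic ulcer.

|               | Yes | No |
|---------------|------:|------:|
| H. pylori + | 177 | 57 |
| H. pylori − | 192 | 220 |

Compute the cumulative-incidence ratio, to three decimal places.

Cells: a = 177, b = 57, c = 192, d = 220.
Risk in exposed = 177/234 = 0.75641; risk in unexposed = 192/412 = 0.46602.
RR = 0.75641 / 0.46602 = 1.62313
The risk among the exposed is 1.62 times that among the unexposed.

1.623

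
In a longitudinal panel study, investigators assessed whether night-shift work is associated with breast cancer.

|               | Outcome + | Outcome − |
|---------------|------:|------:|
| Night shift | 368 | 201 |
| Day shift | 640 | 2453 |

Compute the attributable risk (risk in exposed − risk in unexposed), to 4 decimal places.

0.4398

Cells: a = 368, b = 201, c = 640, d = 2453.
Risk in exposed = 368/569 = 0.646749; risk in unexposed = 640/3093 = 0.206919.
Risk difference = 0.646749 − 0.206919 = 0.439830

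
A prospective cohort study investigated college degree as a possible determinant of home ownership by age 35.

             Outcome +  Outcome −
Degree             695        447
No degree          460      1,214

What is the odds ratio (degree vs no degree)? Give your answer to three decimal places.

Cells: a = 695, b = 447, c = 460, d = 1214.
OR = (a·d)/(b·c) = (695 × 1214) / (447 × 460) = 843730 / 205620 = 4.10335
The odds of home ownership by age 35 are about 4.10 times as high in the degree group.

4.103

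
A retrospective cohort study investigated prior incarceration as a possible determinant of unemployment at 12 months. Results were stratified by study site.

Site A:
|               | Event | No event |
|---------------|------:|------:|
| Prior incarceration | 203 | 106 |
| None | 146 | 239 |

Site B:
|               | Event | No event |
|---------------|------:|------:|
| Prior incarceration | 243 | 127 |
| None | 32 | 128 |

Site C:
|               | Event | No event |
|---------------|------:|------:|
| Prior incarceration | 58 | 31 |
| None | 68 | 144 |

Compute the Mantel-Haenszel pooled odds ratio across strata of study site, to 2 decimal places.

OR_MH = Σ(aᵢdᵢ/nᵢ) / Σ(bᵢcᵢ/nᵢ), where nᵢ is the stratum total.
Stratum 1 (Site A): n = 694; a·d/n = 203·239/694 = 69.9092; b·c/n = 106·146/694 = 22.2997
Stratum 2 (Site B): n = 530; a·d/n = 243·128/530 = 58.6868; b·c/n = 127·32/530 = 7.6679
Stratum 3 (Site C): n = 301; a·d/n = 58·144/301 = 27.7475; b·c/n = 31·68/301 = 7.0033
OR_MH = (69.9092 + 58.6868 + 27.7475) / (22.2997 + 7.6679 + 7.0033) = 156.3435 / 36.9710 = 4.22882

4.23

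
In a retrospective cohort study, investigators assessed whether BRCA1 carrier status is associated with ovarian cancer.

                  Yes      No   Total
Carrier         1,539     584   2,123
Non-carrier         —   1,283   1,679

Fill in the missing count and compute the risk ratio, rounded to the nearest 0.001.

3.074

The missing cell is in the unexposed row: 1679 − 1283 = 396.
So a = 1539, b = 584, c = 396, d = 1283.
RR = [a/(a+b)] / [c/(c+d)] = (1539/2123) / (396/1679) = 0.72492/0.23585 = 3.07358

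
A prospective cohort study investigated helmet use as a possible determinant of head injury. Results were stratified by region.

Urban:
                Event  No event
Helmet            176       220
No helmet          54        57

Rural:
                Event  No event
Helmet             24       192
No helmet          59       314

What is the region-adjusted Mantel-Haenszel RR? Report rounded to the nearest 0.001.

0.842

RR_MH = Σ(aᵢ·n₀ᵢ/nᵢ) / Σ(cᵢ·n₁ᵢ/nᵢ), with n₁ᵢ = aᵢ+bᵢ (exposed), n₀ᵢ = cᵢ+dᵢ (unexposed), nᵢ = n₁ᵢ+n₀ᵢ.
Stratum 1 (Urban): n₁ = 396, n₀ = 111, n = 507; a·n₀/n = 176·111/507 = 38.5325; c·n₁/n = 54·396/507 = 42.1775
Stratum 2 (Rural): n₁ = 216, n₀ = 373, n = 589; a·n₀/n = 24·373/589 = 15.1986; c·n₁/n = 59·216/589 = 21.6367
RR_MH = (38.5325 + 15.1986) / (42.1775 + 21.6367) = 53.7312 / 63.8142 = 0.84199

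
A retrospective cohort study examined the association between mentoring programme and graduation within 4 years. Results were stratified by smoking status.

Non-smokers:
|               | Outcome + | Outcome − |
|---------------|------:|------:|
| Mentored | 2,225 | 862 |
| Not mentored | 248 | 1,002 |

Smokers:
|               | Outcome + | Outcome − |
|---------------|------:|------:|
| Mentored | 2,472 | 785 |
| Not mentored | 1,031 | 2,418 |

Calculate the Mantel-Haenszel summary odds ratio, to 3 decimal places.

OR_MH = Σ(aᵢdᵢ/nᵢ) / Σ(bᵢcᵢ/nᵢ), where nᵢ is the stratum total.
Stratum 1 (Non-smokers): n = 4337; a·d/n = 2225·1002/4337 = 514.0535; b·c/n = 862·248/4337 = 49.2912
Stratum 2 (Smokers): n = 6706; a·d/n = 2472·2418/6706 = 891.3355; b·c/n = 785·1031/6706 = 120.6882
OR_MH = (514.0535 + 891.3355) / (49.2912 + 120.6882) = 1405.3890 / 169.9794 = 8.26800

8.268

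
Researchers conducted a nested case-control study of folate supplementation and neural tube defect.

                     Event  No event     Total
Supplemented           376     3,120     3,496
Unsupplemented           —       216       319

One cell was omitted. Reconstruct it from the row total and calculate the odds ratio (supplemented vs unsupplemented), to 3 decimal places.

0.253

The missing cell is in the unexposed row: 319 − 216 = 103.
So a = 376, b = 3120, c = 103, d = 216.
OR = (a·d)/(b·c) = (376 × 216) / (3120 × 103) = 81216 / 321360 = 0.25273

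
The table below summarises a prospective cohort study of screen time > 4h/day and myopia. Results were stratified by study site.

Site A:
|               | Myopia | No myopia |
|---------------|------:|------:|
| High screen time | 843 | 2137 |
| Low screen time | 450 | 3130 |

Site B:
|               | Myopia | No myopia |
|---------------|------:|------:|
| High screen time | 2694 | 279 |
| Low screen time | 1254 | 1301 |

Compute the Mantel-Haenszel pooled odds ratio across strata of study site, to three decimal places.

4.937

OR_MH = Σ(aᵢdᵢ/nᵢ) / Σ(bᵢcᵢ/nᵢ), where nᵢ is the stratum total.
Stratum 1 (Site A): n = 6560; a·d/n = 843·3130/6560 = 402.2241; b·c/n = 2137·450/6560 = 146.5930
Stratum 2 (Site B): n = 5528; a·d/n = 2694·1301/5528 = 634.0257; b·c/n = 279·1254/5528 = 63.2898
OR_MH = (402.2241 + 634.0257) / (146.5930 + 63.2898) = 1036.2498 / 209.8828 = 4.93728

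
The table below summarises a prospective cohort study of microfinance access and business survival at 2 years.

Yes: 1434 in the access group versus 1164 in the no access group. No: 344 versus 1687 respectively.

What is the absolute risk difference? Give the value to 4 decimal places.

0.3982

From the description: a = 1434, b = 344, c = 1164, d = 1687.
Risk in exposed = 1434/1778 = 0.806524; risk in unexposed = 1164/2851 = 0.408278.
Risk difference = 0.806524 − 0.408278 = 0.398246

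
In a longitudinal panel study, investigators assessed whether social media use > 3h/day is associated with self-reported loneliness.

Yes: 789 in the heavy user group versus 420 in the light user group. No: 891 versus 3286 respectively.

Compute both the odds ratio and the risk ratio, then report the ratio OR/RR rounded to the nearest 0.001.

1.672

From the description: a = 789, b = 891, c = 420, d = 3286.
OR = (789·3286)/(891·420) = 2592654/374220 = 6.92815
Risk in exposed = 789/1680 = 0.46964; risk in unexposed = 420/3706 = 0.11333; RR = 4.14404
OR/RR = 6.92815 / 4.14404 = 1.67184
The outcome is not rare, so the OR lies further from 1 than the RR.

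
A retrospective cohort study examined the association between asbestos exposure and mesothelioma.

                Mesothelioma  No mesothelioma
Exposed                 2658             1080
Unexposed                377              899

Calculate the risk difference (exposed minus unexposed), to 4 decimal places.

Cells: a = 2658, b = 1080, c = 377, d = 899.
Risk in exposed = 2658/3738 = 0.711075; risk in unexposed = 377/1276 = 0.295455.
Risk difference = 0.711075 − 0.295455 = 0.415621

0.4156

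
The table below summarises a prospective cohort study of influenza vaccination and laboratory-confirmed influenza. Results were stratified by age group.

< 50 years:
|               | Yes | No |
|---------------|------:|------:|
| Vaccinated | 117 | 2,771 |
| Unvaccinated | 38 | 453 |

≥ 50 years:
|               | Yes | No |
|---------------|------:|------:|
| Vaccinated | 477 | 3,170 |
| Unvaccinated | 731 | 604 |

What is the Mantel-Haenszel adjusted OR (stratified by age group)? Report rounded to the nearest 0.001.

OR_MH = Σ(aᵢdᵢ/nᵢ) / Σ(bᵢcᵢ/nᵢ), where nᵢ is the stratum total.
Stratum 1 (< 50 years): n = 3379; a·d/n = 117·453/3379 = 15.6854; b·c/n = 2771·38/3379 = 31.1625
Stratum 2 (≥ 50 years): n = 4982; a·d/n = 477·604/4982 = 57.8298; b·c/n = 3170·731/4982 = 465.1285
OR_MH = (15.6854 + 57.8298) / (31.1625 + 465.1285) = 73.5152 / 496.2909 = 0.14813

0.148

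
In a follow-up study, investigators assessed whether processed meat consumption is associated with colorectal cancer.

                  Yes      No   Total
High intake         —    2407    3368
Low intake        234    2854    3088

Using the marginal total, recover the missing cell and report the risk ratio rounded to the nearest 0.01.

3.77

The missing cell is in the exposed row: 3368 − 2407 = 961.
So a = 961, b = 2407, c = 234, d = 2854.
RR = [a/(a+b)] / [c/(c+d)] = (961/3368) / (234/3088) = 0.28533/0.07578 = 3.76541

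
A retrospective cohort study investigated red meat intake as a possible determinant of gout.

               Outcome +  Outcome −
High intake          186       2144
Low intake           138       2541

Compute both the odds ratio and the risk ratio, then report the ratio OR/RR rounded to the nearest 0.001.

Cells: a = 186, b = 2144, c = 138, d = 2541.
OR = (186·2541)/(2144·138) = 472626/295872 = 1.59740
Risk in exposed = 186/2330 = 0.07983; risk in unexposed = 138/2679 = 0.05151; RR = 1.54971
OR/RR = 1.59740 / 1.54971 = 1.03077
The outcome is rare in both groups, so OR ≈ RR (ratio near 1).

1.031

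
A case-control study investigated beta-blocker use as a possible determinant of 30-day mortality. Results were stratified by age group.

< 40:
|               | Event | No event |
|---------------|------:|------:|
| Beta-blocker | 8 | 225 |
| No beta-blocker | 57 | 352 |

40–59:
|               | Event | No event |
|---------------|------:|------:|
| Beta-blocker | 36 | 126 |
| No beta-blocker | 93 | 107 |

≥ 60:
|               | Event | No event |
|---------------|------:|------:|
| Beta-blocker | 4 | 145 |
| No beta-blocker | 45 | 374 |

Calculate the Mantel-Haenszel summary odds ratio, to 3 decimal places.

OR_MH = Σ(aᵢdᵢ/nᵢ) / Σ(bᵢcᵢ/nᵢ), where nᵢ is the stratum total.
Stratum 1 (< 40): n = 642; a·d/n = 8·352/642 = 4.3863; b·c/n = 225·57/642 = 19.9766
Stratum 2 (40–59): n = 362; a·d/n = 36·107/362 = 10.6409; b·c/n = 126·93/362 = 32.3702
Stratum 3 (≥ 60): n = 568; a·d/n = 4·374/568 = 2.6338; b·c/n = 145·45/568 = 11.4877
OR_MH = (4.3863 + 10.6409 + 2.6338) / (19.9766 + 32.3702 + 11.4877) = 17.6610 / 63.8345 = 0.27667

0.277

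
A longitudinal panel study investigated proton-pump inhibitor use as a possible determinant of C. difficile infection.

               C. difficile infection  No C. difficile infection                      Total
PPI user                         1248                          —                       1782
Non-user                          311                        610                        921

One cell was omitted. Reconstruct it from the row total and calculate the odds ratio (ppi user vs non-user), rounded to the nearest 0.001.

4.584

The missing cell is in the exposed row: 1782 − 1248 = 534.
So a = 1248, b = 534, c = 311, d = 610.
OR = (a·d)/(b·c) = (1248 × 610) / (534 × 311) = 761280 / 166074 = 4.58398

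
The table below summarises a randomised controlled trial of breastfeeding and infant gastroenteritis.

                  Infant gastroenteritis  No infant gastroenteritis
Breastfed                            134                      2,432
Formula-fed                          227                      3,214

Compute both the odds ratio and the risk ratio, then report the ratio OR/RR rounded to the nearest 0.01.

0.99

Cells: a = 134, b = 2432, c = 227, d = 3214.
OR = (134·3214)/(2432·227) = 430676/552064 = 0.78012
Risk in exposed = 134/2566 = 0.05222; risk in unexposed = 227/3441 = 0.06597; RR = 0.79160
OR/RR = 0.78012 / 0.79160 = 0.98549
The outcome is rare in both groups, so OR ≈ RR (ratio near 1).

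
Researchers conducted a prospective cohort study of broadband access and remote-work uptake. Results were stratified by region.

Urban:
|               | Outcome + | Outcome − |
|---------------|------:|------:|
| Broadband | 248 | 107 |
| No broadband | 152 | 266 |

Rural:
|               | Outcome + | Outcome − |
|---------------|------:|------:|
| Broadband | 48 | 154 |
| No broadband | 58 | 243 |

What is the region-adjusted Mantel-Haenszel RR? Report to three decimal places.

1.749

RR_MH = Σ(aᵢ·n₀ᵢ/nᵢ) / Σ(cᵢ·n₁ᵢ/nᵢ), with n₁ᵢ = aᵢ+bᵢ (exposed), n₀ᵢ = cᵢ+dᵢ (unexposed), nᵢ = n₁ᵢ+n₀ᵢ.
Stratum 1 (Urban): n₁ = 355, n₀ = 418, n = 773; a·n₀/n = 248·418/773 = 134.1061; c·n₁/n = 152·355/773 = 69.8060
Stratum 2 (Rural): n₁ = 202, n₀ = 301, n = 503; a·n₀/n = 48·301/503 = 28.7237; c·n₁/n = 58·202/503 = 23.2922
RR_MH = (134.1061 + 28.7237) / (69.8060 + 23.2922) = 162.8297 / 93.0982 = 1.74901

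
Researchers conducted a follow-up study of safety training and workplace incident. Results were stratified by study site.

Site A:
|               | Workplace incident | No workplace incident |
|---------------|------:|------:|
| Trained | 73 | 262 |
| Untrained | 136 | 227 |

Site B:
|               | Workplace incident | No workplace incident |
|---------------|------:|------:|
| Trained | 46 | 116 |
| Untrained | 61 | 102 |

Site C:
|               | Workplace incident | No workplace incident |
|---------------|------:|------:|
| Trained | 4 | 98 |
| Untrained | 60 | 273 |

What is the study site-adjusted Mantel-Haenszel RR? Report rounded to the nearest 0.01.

0.58

RR_MH = Σ(aᵢ·n₀ᵢ/nᵢ) / Σ(cᵢ·n₁ᵢ/nᵢ), with n₁ᵢ = aᵢ+bᵢ (exposed), n₀ᵢ = cᵢ+dᵢ (unexposed), nᵢ = n₁ᵢ+n₀ᵢ.
Stratum 1 (Site A): n₁ = 335, n₀ = 363, n = 698; a·n₀/n = 73·363/698 = 37.9642; c·n₁/n = 136·335/698 = 65.2722
Stratum 2 (Site B): n₁ = 162, n₀ = 163, n = 325; a·n₀/n = 46·163/325 = 23.0708; c·n₁/n = 61·162/325 = 30.4062
Stratum 3 (Site C): n₁ = 102, n₀ = 333, n = 435; a·n₀/n = 4·333/435 = 3.0621; c·n₁/n = 60·102/435 = 14.0690
RR_MH = (37.9642 + 23.0708 + 3.0621) / (65.2722 + 30.4062 + 14.0690) = 64.0970 / 109.7473 = 0.58404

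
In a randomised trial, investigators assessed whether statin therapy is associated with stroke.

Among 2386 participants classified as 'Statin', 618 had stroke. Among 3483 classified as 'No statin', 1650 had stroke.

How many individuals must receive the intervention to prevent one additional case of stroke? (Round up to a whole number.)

5

Risk in treated group = 618/2386 = 0.25901; risk in control = 1650/3483 = 0.47373.
Absolute risk reduction = 0.47373 − 0.25901 = 0.21472
NNT = 1 / ARR = 1 / 0.21472 = 4.657 → round up → 5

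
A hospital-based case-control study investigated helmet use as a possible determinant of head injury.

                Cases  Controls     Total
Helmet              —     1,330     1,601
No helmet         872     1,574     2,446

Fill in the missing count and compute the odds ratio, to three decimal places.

0.368

The missing cell is in the exposed row: 1601 − 1330 = 271.
So a = 271, b = 1330, c = 872, d = 1574.
OR = (a·d)/(b·c) = (271 × 1574) / (1330 × 872) = 426554 / 1159760 = 0.36780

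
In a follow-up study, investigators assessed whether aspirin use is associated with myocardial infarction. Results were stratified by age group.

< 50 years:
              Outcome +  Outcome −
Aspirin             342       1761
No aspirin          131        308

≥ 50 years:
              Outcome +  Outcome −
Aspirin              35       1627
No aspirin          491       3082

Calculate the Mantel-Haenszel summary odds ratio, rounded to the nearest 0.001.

0.255

OR_MH = Σ(aᵢdᵢ/nᵢ) / Σ(bᵢcᵢ/nᵢ), where nᵢ is the stratum total.
Stratum 1 (< 50 years): n = 2542; a·d/n = 342·308/2542 = 41.4382; b·c/n = 1761·131/2542 = 90.7518
Stratum 2 (≥ 50 years): n = 5235; a·d/n = 35·3082/5235 = 20.6055; b·c/n = 1627·491/5235 = 152.5992
OR_MH = (41.4382 + 20.6055) / (90.7518 + 152.5992) = 62.0438 / 243.3510 = 0.25496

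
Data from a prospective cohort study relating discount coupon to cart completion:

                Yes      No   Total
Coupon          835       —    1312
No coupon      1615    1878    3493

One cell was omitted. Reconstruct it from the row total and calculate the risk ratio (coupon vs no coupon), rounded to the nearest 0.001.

The missing cell is in the exposed row: 1312 − 835 = 477.
So a = 835, b = 477, c = 1615, d = 1878.
RR = [a/(a+b)] / [c/(c+d)] = (835/1312) / (1615/3493) = 0.63643/0.46235 = 1.37651

1.377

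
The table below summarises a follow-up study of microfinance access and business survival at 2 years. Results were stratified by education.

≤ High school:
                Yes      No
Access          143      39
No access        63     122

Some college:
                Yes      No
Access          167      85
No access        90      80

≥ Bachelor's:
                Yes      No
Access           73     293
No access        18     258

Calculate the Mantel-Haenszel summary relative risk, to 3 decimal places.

RR_MH = Σ(aᵢ·n₀ᵢ/nᵢ) / Σ(cᵢ·n₁ᵢ/nᵢ), with n₁ᵢ = aᵢ+bᵢ (exposed), n₀ᵢ = cᵢ+dᵢ (unexposed), nᵢ = n₁ᵢ+n₀ᵢ.
Stratum 1 (≤ High school): n₁ = 182, n₀ = 185, n = 367; a·n₀/n = 143·185/367 = 72.0845; c·n₁/n = 63·182/367 = 31.2425
Stratum 2 (Some college): n₁ = 252, n₀ = 170, n = 422; a·n₀/n = 167·170/422 = 67.2749; c·n₁/n = 90·252/422 = 53.7441
Stratum 3 (≥ Bachelor's): n₁ = 366, n₀ = 276, n = 642; a·n₀/n = 73·276/642 = 31.3832; c·n₁/n = 18·366/642 = 10.2617
RR_MH = (72.0845 + 67.2749 + 31.3832) / (31.2425 + 53.7441 + 10.2617) = 170.7425 / 95.2483 = 1.79261

1.793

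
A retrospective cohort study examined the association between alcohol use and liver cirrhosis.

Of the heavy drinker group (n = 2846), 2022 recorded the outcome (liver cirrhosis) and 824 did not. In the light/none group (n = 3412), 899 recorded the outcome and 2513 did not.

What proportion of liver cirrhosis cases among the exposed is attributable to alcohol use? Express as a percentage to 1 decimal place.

From the description: a = 2022, b = 824, c = 899, d = 2513.
Risk in exposed = 2022/2846 = 0.71047; risk in unexposed = 899/3412 = 0.26348.
RR = 0.71047/0.26348 = 2.69647
AR% = (RR − 1)/RR × 100 = (2.69647 − 1)/2.69647 × 100 = 62.9145%

62.9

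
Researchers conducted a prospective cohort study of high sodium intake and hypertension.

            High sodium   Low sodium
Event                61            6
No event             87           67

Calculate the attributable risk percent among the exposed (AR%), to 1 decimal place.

Reading the table with exposure as columns: a = 61 (High sodium, case), b = 87 (High sodium, non-case), c = 6 (Low sodium, case), d = 67.
Risk in exposed = 61/148 = 0.41216; risk in unexposed = 6/73 = 0.08219.
RR = 0.41216/0.08219 = 5.01464
AR% = (RR − 1)/RR × 100 = (5.01464 − 1)/5.01464 × 100 = 80.0584%

80.1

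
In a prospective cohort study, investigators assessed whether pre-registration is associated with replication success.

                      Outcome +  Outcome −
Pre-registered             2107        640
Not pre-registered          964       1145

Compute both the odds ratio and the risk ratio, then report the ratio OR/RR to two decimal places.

Cells: a = 2107, b = 640, c = 964, d = 1145.
OR = (2107·1145)/(640·964) = 2412515/616960 = 3.91033
Risk in exposed = 2107/2747 = 0.76702; risk in unexposed = 964/2109 = 0.45709; RR = 1.67805
OR/RR = 3.91033 / 1.67805 = 2.33028
The outcome is not rare, so the OR lies further from 1 than the RR.

2.33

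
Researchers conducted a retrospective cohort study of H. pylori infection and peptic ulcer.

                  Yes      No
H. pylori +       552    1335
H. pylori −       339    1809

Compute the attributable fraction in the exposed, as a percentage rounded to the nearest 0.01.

Cells: a = 552, b = 1335, c = 339, d = 1809.
Risk in exposed = 552/1887 = 0.29253; risk in unexposed = 339/2148 = 0.15782.
RR = 0.29253/0.15782 = 1.85354
AR% = (RR − 1)/RR × 100 = (1.85354 − 1)/1.85354 × 100 = 46.0492%

46.05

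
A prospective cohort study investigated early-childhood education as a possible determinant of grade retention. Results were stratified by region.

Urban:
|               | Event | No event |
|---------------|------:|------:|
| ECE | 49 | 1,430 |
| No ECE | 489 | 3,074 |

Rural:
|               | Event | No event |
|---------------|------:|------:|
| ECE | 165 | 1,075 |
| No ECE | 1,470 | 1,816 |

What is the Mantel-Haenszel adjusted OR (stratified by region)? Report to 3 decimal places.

0.197

OR_MH = Σ(aᵢdᵢ/nᵢ) / Σ(bᵢcᵢ/nᵢ), where nᵢ is the stratum total.
Stratum 1 (Urban): n = 5042; a·d/n = 49·3074/5042 = 29.8743; b·c/n = 1430·489/5042 = 138.6890
Stratum 2 (Rural): n = 4526; a·d/n = 165·1816/4526 = 66.2042; b·c/n = 1075·1470/4526 = 349.1494
OR_MH = (29.8743 + 66.2042) / (138.6890 + 349.1494) = 96.0784 / 487.8384 = 0.19695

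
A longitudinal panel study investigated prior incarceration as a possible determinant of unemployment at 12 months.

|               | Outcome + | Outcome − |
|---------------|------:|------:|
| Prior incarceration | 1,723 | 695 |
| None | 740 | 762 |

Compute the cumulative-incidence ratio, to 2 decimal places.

Cells: a = 1723, b = 695, c = 740, d = 762.
Risk in exposed = 1723/2418 = 0.71257; risk in unexposed = 740/1502 = 0.49268.
RR = 0.71257 / 0.49268 = 1.44633
The risk among the exposed is 1.45 times that among the unexposed.

1.45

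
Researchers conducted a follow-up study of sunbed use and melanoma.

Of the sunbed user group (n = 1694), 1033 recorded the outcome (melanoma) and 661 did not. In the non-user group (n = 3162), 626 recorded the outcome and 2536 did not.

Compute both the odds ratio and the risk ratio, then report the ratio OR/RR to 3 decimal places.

2.055

From the description: a = 1033, b = 661, c = 626, d = 2536.
OR = (1033·2536)/(661·626) = 2619688/413786 = 6.33102
Risk in exposed = 1033/1694 = 0.60980; risk in unexposed = 626/3162 = 0.19798; RR = 3.08017
OR/RR = 6.33102 / 3.08017 = 2.05541
The outcome is not rare, so the OR lies further from 1 than the RR.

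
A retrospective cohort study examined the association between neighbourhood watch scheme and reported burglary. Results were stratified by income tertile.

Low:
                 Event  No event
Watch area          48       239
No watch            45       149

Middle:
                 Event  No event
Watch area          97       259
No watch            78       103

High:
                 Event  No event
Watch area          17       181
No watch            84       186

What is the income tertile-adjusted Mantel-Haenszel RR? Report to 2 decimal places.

0.54

RR_MH = Σ(aᵢ·n₀ᵢ/nᵢ) / Σ(cᵢ·n₁ᵢ/nᵢ), with n₁ᵢ = aᵢ+bᵢ (exposed), n₀ᵢ = cᵢ+dᵢ (unexposed), nᵢ = n₁ᵢ+n₀ᵢ.
Stratum 1 (Low): n₁ = 287, n₀ = 194, n = 481; a·n₀/n = 48·194/481 = 19.3597; c·n₁/n = 45·287/481 = 26.8503
Stratum 2 (Middle): n₁ = 356, n₀ = 181, n = 537; a·n₀/n = 97·181/537 = 32.6946; c·n₁/n = 78·356/537 = 51.7095
Stratum 3 (High): n₁ = 198, n₀ = 270, n = 468; a·n₀/n = 17·270/468 = 9.8077; c·n₁/n = 84·198/468 = 35.5385
RR_MH = (19.3597 + 32.6946 + 9.8077) / (26.8503 + 51.7095 + 35.5385) = 61.8620 / 114.0983 = 0.54218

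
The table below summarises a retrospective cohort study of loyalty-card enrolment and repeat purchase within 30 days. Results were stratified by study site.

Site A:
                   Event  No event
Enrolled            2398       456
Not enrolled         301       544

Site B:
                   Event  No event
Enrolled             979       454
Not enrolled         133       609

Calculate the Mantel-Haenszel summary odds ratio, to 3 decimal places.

9.662

OR_MH = Σ(aᵢdᵢ/nᵢ) / Σ(bᵢcᵢ/nᵢ), where nᵢ is the stratum total.
Stratum 1 (Site A): n = 3699; a·d/n = 2398·544/3699 = 352.6661; b·c/n = 456·301/3699 = 37.1062
Stratum 2 (Site B): n = 2175; a·d/n = 979·609/2175 = 274.1200; b·c/n = 454·133/2175 = 27.7618
OR_MH = (352.6661 + 274.1200) / (37.1062 + 27.7618) = 626.7861 / 64.8681 = 9.66247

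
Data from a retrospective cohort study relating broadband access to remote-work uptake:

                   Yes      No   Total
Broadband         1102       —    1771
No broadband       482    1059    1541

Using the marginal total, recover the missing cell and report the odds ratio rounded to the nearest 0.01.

3.62

The missing cell is in the exposed row: 1771 − 1102 = 669.
So a = 1102, b = 669, c = 482, d = 1059.
OR = (a·d)/(b·c) = (1102 × 1059) / (669 × 482) = 1167018 / 322458 = 3.61913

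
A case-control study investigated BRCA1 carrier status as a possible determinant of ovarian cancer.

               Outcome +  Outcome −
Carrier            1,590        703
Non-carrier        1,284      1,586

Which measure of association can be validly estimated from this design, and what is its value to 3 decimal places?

Cells: a = 1590, b = 703, c = 1284, d = 1586.
This is a case-control study: participants were sampled on outcome status, so risks in the source population cannot be estimated directly — relative risk is not valid here. The odds ratio is the appropriate measure.
OR = (a·d)/(b·c) = (1590 × 1586) / (703 × 1284) = 2521740 / 902652 = 2.79370

2.794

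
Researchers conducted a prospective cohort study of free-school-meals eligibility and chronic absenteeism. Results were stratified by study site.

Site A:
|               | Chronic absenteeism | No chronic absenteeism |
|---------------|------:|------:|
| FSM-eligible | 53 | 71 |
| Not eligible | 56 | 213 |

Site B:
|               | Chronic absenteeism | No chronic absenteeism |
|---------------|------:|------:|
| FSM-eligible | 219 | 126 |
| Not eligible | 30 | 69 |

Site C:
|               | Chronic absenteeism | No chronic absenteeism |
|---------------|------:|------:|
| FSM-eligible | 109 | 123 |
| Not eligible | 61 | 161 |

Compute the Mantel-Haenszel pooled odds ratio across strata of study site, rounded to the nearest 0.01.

2.88

OR_MH = Σ(aᵢdᵢ/nᵢ) / Σ(bᵢcᵢ/nᵢ), where nᵢ is the stratum total.
Stratum 1 (Site A): n = 393; a·d/n = 53·213/393 = 28.7252; b·c/n = 71·56/393 = 10.1170
Stratum 2 (Site B): n = 444; a·d/n = 219·69/444 = 34.0338; b·c/n = 126·30/444 = 8.5135
Stratum 3 (Site C): n = 454; a·d/n = 109·161/454 = 38.6542; b·c/n = 123·61/454 = 16.5264
OR_MH = (28.7252 + 34.0338 + 38.6542) / (10.1170 + 8.5135 + 16.5264) = 101.4132 / 35.1570 = 2.88458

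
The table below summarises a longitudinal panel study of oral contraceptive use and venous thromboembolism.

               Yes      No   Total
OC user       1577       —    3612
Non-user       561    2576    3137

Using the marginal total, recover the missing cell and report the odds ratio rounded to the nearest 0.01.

3.56

The missing cell is in the exposed row: 3612 − 1577 = 2035.
So a = 1577, b = 2035, c = 561, d = 2576.
OR = (a·d)/(b·c) = (1577 × 2576) / (2035 × 561) = 4062352 / 1141635 = 3.55836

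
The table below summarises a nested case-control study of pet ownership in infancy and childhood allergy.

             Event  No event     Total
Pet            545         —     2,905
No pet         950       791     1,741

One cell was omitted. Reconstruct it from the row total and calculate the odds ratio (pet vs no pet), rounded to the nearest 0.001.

0.192

The missing cell is in the exposed row: 2905 − 545 = 2360.
So a = 545, b = 2360, c = 950, d = 791.
OR = (a·d)/(b·c) = (545 × 791) / (2360 × 950) = 431095 / 2242000 = 0.19228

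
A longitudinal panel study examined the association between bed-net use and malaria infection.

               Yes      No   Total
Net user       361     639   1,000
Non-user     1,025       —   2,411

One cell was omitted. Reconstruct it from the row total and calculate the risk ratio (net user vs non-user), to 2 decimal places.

The missing cell is in the unexposed row: 2411 − 1025 = 1386.
So a = 361, b = 639, c = 1025, d = 1386.
RR = [a/(a+b)] / [c/(c+d)] = (361/1000) / (1025/2411) = 0.36100/0.42513 = 0.84914

0.85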